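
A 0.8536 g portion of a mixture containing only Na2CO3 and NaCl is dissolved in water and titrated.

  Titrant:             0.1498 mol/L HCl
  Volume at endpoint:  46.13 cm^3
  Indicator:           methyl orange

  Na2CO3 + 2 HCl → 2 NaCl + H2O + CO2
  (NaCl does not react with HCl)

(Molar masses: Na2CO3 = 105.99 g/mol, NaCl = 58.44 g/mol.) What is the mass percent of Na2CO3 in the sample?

42.90 %

n(HCl) = 0.04613 × 0.1498 = 6.910 × 10^-3 mol
Let x = n(Na2CO3), y = n(NaCl).
Titrant: 2x = 6.910 × 10^-3;  mass: 105.99x + 58.44y = 0.8536
Solving, x = 3.455 × 10^-3 mol, y = 8.340 × 10^-3 mol
mass of Na2CO3 = 3.455 × 10^-3 × 105.99 = 0.3662 g
% Na2CO3 = 0.3662 / 0.8536 × 100 = 42.90 %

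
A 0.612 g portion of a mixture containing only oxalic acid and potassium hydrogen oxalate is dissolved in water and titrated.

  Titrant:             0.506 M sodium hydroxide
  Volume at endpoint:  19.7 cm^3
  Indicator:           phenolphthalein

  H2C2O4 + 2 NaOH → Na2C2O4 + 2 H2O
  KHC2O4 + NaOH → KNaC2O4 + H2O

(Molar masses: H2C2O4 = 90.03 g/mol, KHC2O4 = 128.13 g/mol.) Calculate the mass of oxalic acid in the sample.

0.360 g

n(NaOH) = 0.0197 × 0.506 = 9.97 × 10^-3 mol
Let x = n(H2C2O4), y = n(KHC2O4).
Titrant: 2x + 1y = 9.97 × 10^-3;  mass: 90.03x + 128.13y = 0.612
Solving, x = 4.00 × 10^-3 mol, y = 1.96 × 10^-3 mol
mass of H2C2O4 = 4.00 × 10^-3 × 90.03 = 0.360 g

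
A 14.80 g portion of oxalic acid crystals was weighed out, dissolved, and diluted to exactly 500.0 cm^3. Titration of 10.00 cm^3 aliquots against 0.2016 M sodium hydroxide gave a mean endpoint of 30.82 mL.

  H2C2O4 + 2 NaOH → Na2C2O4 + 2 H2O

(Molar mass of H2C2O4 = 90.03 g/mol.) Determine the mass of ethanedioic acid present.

n(NaOH) per titration = 0.03082 × 0.2016 = 6.213 × 10^-3 mol
From the 1:2 ratio, n(H2C2O4) in each aliquot = 1/2 × 6.213 × 10^-3 = 3.107 × 10^-3 mol
n(H2C2O4) in the whole flask = 3.107 × 10^-3 × 500.0/10.00 = 0.1553 mol
mass of H2C2O4 = 0.1553 × 90.03 = 13.98 g

13.98 g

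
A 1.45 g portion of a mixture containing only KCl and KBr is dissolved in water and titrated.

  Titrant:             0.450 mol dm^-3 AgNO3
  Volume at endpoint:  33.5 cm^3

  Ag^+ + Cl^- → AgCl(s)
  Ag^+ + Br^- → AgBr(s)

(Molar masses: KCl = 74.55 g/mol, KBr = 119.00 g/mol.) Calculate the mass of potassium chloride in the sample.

0.577 g

n(AgNO3) = 0.0335 × 0.450 = 0.0151 mol
Let x = n(KCl), y = n(KBr).
Titrant: 1x + 1y = 0.0151;  mass: 74.55x + 119.00y = 1.45
Solving, x = 7.74 × 10^-3 mol, y = 7.34 × 10^-3 mol
mass of KCl = 7.74 × 10^-3 × 74.55 = 0.577 g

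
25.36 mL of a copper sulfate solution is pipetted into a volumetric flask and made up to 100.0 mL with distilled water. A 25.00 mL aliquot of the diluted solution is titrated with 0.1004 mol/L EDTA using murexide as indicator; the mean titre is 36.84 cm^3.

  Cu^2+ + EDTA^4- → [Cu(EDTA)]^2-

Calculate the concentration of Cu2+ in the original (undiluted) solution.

0.5834 mol/L

n(EDTA) = 0.03684 × 0.1004 = 3.699 × 10^-3 mol
n(Cu2+) in the aliquot = 3.699 × 10^-3 mol (1:1 ratio)
[Cu2+]_dilute = 3.699 × 10^-3 / 0.02500 = 0.1479 mol/L
Dilution factor = 100.0 / 25.36 = 3.943
[Cu2+]_stock = 0.1479 × 3.943 = 0.5834 mol/L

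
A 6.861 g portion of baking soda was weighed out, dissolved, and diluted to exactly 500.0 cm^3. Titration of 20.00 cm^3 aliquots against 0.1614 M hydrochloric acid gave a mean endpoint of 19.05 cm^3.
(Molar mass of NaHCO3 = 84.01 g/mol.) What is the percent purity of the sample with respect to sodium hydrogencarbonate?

94.12 %

NaHCO3 + HCl → NaCl + H2O + CO2
n(HCl) per titration = 0.01905 × 0.1614 = 3.075 × 10^-3 mol
n(NaHCO3) in each aliquot = 3.075 × 10^-3 mol (1:1 ratio)
n(NaHCO3) in the whole flask = 3.075 × 10^-3 × 500.0/20.00 = 0.07687 mol
mass of NaHCO3 = 0.07687 × 84.01 = 6.458 g
% NaHCO3 = 6.458 / 6.861 × 100 = 94.12 %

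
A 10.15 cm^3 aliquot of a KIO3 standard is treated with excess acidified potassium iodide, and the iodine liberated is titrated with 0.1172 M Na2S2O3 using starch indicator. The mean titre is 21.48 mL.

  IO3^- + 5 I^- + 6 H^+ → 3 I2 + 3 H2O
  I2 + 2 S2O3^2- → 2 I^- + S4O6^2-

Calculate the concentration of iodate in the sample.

0.04134 M

n(S2O3^2-) = 0.02148 × 0.1172 = 2.517 × 10^-3 mol
n(I2) = n(S2O3^2-)/2 = 1.259 × 10^-3 mol
From the 1:3 ratio, n(IO3^-) in the aliquot = 1/3 × 1.259 × 10^-3 = 4.196 × 10^-4 mol
[IO3^-] = 4.196 × 10^-4 / 0.01015 = 0.04134 mol/L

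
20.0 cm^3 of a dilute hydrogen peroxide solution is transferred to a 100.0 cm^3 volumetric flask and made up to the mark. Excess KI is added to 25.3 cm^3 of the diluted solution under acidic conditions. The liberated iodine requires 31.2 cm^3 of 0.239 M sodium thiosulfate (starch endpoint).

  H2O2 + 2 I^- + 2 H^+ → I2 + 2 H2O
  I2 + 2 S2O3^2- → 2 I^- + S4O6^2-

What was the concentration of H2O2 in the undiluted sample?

n(S2O3^2-) = 0.0312 × 0.239 = 7.46 × 10^-3 mol
n(I2) = n(S2O3^2-)/2 = 3.73 × 10^-3 mol
n(H2O2) in the aliquot = 3.73 × 10^-3 mol (1:1 ratio)
[H2O2]_dilute = 3.73 × 10^-3 / 0.0253 = 0.147 mol/L
[H2O2]_original = 0.147 × 100.0/20.0 = 0.737 mol/L

0.737 M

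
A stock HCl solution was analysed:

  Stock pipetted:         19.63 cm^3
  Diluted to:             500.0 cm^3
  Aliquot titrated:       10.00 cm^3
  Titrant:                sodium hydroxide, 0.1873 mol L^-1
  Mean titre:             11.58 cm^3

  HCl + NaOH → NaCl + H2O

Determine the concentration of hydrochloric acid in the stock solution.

n(NaOH) = 0.01158 × 0.1873 = 2.169 × 10^-3 mol
n(HCl) in the aliquot = 2.169 × 10^-3 mol (1:1 ratio)
[HCl]_dilute = 2.169 × 10^-3 / 0.01000 = 0.2169 mol/L
Dilution factor = 500.0 / 19.63 = 25.47
[HCl]_stock = 0.2169 × 25.47 = 5.525 mol/L

5.525 mol/L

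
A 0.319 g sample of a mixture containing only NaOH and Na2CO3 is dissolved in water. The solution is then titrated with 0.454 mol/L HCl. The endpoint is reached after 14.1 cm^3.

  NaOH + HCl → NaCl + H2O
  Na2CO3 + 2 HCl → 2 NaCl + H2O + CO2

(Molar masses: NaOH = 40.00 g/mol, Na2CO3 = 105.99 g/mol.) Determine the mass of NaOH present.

0.0623 g

n(HCl) = 0.0141 × 0.454 = 6.40 × 10^-3 mol
Let x = n(NaOH), y = n(Na2CO3).
Titrant: 1x + 2y = 6.40 × 10^-3;  mass: 40.00x + 105.99y = 0.319
Solving, x = 1.56 × 10^-3 mol, y = 2.42 × 10^-3 mol
mass of NaOH = 1.56 × 10^-3 × 40.00 = 0.0623 g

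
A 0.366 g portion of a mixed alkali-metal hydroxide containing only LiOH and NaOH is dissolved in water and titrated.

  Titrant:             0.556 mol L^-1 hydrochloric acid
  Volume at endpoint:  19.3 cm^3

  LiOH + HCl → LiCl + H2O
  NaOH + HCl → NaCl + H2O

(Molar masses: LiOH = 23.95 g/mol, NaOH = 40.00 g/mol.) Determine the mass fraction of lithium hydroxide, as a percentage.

n(HCl) = 0.0193 × 0.556 = 0.0107 mol
Let x = n(LiOH), y = n(NaOH).
Titrant: 1x + 1y = 0.0107;  mass: 23.95x + 40.00y = 0.366
Solving, x = 3.94 × 10^-3 mol, y = 6.79 × 10^-3 mol
mass of LiOH = 3.94 × 10^-3 × 23.95 = 0.0944 g
% LiOH = 0.0944 / 0.366 × 100 = 25.8 %

25.8 %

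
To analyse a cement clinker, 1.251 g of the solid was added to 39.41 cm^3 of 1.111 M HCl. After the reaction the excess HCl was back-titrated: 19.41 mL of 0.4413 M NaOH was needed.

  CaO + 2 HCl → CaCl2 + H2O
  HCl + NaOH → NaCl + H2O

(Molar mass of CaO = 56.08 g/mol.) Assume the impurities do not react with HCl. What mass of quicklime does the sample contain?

0.9875 g

n(HCl) added = 0.03941 × 1.111 = 0.04378 mol
n(NaOH) used in back-titration = 0.01941 × 0.4413 = 8.566 × 10^-3 mol
n(HCl) left over = 8.566 × 10^-3 mol (1:1 ratio)
n(HCl) consumed by analyte = 0.04378 − 8.566 × 10^-3 = 0.03522 mol
From the 1:2 ratio, n(CaO) = 1/2 × 0.03522 = 0.01761 mol
mass of CaO = 0.01761 × 56.08 = 0.9875 g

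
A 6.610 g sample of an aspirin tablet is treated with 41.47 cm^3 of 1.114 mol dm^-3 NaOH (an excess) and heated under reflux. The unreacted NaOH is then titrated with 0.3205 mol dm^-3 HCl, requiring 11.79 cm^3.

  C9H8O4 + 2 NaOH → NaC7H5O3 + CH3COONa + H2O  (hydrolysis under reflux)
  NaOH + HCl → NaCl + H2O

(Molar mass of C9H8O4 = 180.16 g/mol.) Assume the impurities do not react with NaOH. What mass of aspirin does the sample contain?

3.821 g

n(NaOH) added = 0.04147 × 1.114 = 0.04620 mol
n(HCl) used in back-titration = 0.01179 × 0.3205 = 3.779 × 10^-3 mol
n(NaOH) left over = 3.779 × 10^-3 mol (1:1 ratio)
n(NaOH) consumed by analyte = 0.04620 − 3.779 × 10^-3 = 0.04242 mol
From the 1:2 ratio, n(C9H8O4) = 1/2 × 0.04242 = 0.02121 mol
mass of C9H8O4 = 0.02121 × 180.16 = 3.821 g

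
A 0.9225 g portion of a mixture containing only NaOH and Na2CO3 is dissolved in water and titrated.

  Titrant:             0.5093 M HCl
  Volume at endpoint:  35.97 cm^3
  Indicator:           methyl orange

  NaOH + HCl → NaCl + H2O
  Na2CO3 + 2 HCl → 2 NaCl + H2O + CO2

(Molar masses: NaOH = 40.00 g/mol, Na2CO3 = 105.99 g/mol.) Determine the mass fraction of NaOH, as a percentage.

n(HCl) = 0.03597 × 0.5093 = 0.01832 mol
Let x = n(NaOH), y = n(Na2CO3).
Titrant: 1x + 2y = 0.01832;  mass: 40.00x + 105.99y = 0.9225
Solving, x = 3.720 × 10^-3 mol, y = 7.300 × 10^-3 mol
mass of NaOH = 3.720 × 10^-3 × 40.00 = 0.1488 g
% NaOH = 0.1488 / 0.9225 × 100 = 16.13 %

16.13 %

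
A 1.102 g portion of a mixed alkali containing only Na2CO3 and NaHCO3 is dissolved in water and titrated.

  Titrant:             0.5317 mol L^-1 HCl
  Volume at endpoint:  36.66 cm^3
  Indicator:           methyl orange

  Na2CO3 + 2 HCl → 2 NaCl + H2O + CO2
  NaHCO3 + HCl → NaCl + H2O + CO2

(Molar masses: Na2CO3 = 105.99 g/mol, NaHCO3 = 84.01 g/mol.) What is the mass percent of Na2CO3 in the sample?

83.04 %

n(HCl) = 0.03666 × 0.5317 = 0.01949 mol
Let x = n(Na2CO3), y = n(NaHCO3).
Titrant: 2x + 1y = 0.01949;  mass: 105.99x + 84.01y = 1.102
Solving, x = 8.633 × 10^-3 mol, y = 2.225 × 10^-3 mol
mass of Na2CO3 = 8.633 × 10^-3 × 105.99 = 0.9151 g
% Na2CO3 = 0.9151 / 1.102 × 100 = 83.04 %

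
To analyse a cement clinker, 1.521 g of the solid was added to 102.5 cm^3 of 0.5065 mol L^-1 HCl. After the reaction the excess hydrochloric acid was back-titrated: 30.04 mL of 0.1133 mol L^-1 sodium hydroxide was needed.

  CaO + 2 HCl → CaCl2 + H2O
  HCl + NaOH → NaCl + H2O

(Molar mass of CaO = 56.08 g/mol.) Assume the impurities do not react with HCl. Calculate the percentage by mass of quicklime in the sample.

n(HCl) added = 0.1025 × 0.5065 = 0.05192 mol
n(NaOH) used in back-titration = 0.03004 × 0.1133 = 3.404 × 10^-3 mol
n(HCl) left over = 3.404 × 10^-3 mol (1:1 ratio)
n(HCl) consumed by analyte = 0.05192 − 3.404 × 10^-3 = 0.04851 mol
From the 1:2 ratio, n(CaO) = 1/2 × 0.04851 = 0.02426 mol
mass of CaO = 0.02426 × 56.08 = 1.360 g
% CaO = 1.360 / 1.521 × 100 = 89.43 %

89.43 %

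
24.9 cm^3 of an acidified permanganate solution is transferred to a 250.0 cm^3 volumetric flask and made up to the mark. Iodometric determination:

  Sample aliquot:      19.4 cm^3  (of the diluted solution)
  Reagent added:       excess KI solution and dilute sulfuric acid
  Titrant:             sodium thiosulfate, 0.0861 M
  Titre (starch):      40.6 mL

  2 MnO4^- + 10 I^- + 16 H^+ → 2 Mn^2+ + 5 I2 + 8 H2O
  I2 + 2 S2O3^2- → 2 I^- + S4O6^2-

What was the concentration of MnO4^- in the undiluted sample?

0.362 M

n(S2O3^2-) = 0.0406 × 0.0861 = 3.50 × 10^-3 mol
n(I2) = n(S2O3^2-)/2 = 1.75 × 10^-3 mol
From the 2:5 ratio, n(MnO4^-) in the aliquot = 2/5 × 1.75 × 10^-3 = 6.99 × 10^-4 mol
[MnO4^-]_dilute = 6.99 × 10^-4 / 0.0194 = 0.0360 mol/L
[MnO4^-]_original = 0.0360 × 250.0/24.9 = 0.362 mol/L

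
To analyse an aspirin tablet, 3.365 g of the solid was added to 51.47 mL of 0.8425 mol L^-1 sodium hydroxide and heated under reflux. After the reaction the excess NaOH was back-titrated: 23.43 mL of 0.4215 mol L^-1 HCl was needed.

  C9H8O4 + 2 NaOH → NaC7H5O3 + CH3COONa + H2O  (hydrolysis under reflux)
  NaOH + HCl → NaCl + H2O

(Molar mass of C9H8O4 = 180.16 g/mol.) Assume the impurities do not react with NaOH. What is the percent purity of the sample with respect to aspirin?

n(NaOH) added = 0.05147 × 0.8425 = 0.04336 mol
n(HCl) used in back-titration = 0.02343 × 0.4215 = 9.876 × 10^-3 mol
n(NaOH) left over = 9.876 × 10^-3 mol (1:1 ratio)
n(NaOH) consumed by analyte = 0.04336 − 9.876 × 10^-3 = 0.03349 mol
From the 1:2 ratio, n(C9H8O4) = 1/2 × 0.03349 = 0.01674 mol
mass of C9H8O4 = 0.01674 × 180.16 = 3.017 g
% C9H8O4 = 3.017 / 3.365 × 100 = 89.65 %

89.65 %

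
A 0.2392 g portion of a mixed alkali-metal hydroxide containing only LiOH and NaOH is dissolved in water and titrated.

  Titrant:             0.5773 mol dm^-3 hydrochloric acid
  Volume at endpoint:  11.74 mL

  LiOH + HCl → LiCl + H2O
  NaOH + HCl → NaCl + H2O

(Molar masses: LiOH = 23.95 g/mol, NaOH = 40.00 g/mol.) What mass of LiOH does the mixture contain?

0.04760 g

n(HCl) = 0.01174 × 0.5773 = 6.778 × 10^-3 mol
Let x = n(LiOH), y = n(NaOH).
Titrant: 1x + 1y = 6.778 × 10^-3;  mass: 23.95x + 40.00y = 0.2392
Solving, x = 1.988 × 10^-3 mol, y = 4.790 × 10^-3 mol
mass of LiOH = 1.988 × 10^-3 × 23.95 = 0.04760 g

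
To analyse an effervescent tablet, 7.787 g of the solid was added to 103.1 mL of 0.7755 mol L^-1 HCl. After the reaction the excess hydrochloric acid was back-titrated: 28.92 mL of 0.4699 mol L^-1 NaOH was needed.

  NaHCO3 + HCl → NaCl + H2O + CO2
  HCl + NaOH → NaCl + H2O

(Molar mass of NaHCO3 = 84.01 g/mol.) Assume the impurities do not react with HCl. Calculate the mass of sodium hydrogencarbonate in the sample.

n(HCl) added = 0.1031 × 0.7755 = 0.07995 mol
n(NaOH) used in back-titration = 0.02892 × 0.4699 = 0.01359 mol
n(HCl) left over = 0.01359 mol (1:1 ratio)
n(HCl) consumed by analyte = 0.07995 − 0.01359 = 0.06636 mol
n(NaHCO3) = 0.06636 mol (1:1 ratio)
mass of NaHCO3 = 0.06636 × 84.01 = 5.575 g

5.575 g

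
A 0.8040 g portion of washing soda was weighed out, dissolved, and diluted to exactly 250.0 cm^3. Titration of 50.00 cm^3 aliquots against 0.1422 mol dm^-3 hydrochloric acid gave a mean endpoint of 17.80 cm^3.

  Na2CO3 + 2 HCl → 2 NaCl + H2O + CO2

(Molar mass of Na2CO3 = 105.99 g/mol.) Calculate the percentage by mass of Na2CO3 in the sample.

83.42 %

n(HCl) per titration = 0.01780 × 0.1422 = 2.531 × 10^-3 mol
From the 1:2 ratio, n(Na2CO3) in each aliquot = 1/2 × 2.531 × 10^-3 = 1.266 × 10^-3 mol
n(Na2CO3) in the whole flask = 1.266 × 10^-3 × 250.0/50.00 = 6.328 × 10^-3 mol
mass of Na2CO3 = 6.328 × 10^-3 × 105.99 = 0.6707 g
% Na2CO3 = 0.6707 / 0.8040 × 100 = 83.42 %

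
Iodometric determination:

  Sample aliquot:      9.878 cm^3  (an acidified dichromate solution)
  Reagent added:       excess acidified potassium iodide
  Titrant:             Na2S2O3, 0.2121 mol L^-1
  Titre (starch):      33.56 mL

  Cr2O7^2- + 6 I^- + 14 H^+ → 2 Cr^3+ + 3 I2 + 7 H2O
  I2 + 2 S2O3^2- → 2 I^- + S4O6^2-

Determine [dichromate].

n(S2O3^2-) = 0.03356 × 0.2121 = 7.118 × 10^-3 mol
n(I2) = n(S2O3^2-)/2 = 3.559 × 10^-3 mol
From the 1:3 ratio, n(Cr2O7^2-) in the aliquot = 1/3 × 3.559 × 10^-3 = 1.186 × 10^-3 mol
[Cr2O7^2-] = 1.186 × 10^-3 / 0.009878 = 0.1201 mol/L

0.1201 mol/L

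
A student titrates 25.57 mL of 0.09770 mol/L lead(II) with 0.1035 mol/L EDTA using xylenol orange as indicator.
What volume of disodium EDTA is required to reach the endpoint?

24.14 mL

Pb^2+ + EDTA^4- → [Pb(EDTA)]^2-
n(Pb2+) = 0.02557 L × 0.09770 mol/L = 2.498 × 10^-3 mol
n(EDTA) = 2.498 × 10^-3 mol (1:1 stoichiometry)
V(EDTA) = 2.498 × 10^-3 mol / 0.1035 mol/L = 0.02414 L = 24.14 mL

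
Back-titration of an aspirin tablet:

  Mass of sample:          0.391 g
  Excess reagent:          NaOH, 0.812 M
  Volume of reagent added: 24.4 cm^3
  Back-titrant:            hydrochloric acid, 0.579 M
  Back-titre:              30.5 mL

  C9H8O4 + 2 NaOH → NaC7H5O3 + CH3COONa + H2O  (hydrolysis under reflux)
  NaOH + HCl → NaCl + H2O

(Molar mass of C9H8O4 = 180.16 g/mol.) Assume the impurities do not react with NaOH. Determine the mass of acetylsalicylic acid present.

0.194 g

n(NaOH) added = 0.0244 × 0.812 = 0.0198 mol
n(HCl) used in back-titration = 0.0305 × 0.579 = 0.0177 mol
n(NaOH) left over = 0.0177 mol (1:1 ratio)
n(NaOH) consumed by analyte = 0.0198 − 0.0177 = 2.15 × 10^-3 mol
From the 1:2 ratio, n(C9H8O4) = 1/2 × 2.15 × 10^-3 = 1.08 × 10^-3 mol
mass of C9H8O4 = 1.08 × 10^-3 × 180.16 = 0.194 g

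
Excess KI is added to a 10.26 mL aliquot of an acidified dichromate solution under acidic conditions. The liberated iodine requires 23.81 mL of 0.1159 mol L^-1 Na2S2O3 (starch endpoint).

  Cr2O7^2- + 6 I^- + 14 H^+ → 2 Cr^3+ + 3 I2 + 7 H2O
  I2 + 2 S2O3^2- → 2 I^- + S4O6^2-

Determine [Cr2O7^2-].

n(S2O3^2-) = 0.02381 × 0.1159 = 2.760 × 10^-3 mol
n(I2) = n(S2O3^2-)/2 = 1.380 × 10^-3 mol
From the 1:3 ratio, n(Cr2O7^2-) in the aliquot = 1/3 × 1.380 × 10^-3 = 4.599 × 10^-4 mol
[Cr2O7^2-] = 4.599 × 10^-4 / 0.01026 = 0.04483 mol/L

0.04483 mol/L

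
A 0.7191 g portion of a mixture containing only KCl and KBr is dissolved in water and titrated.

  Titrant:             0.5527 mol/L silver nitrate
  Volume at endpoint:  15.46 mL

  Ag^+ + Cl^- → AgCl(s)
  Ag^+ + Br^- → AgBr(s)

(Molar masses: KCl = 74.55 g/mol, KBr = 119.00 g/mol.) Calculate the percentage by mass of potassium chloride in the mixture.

n(AgNO3) = 0.01546 × 0.5527 = 8.545 × 10^-3 mol
Let x = n(KCl), y = n(KBr).
Titrant: 1x + 1y = 8.545 × 10^-3;  mass: 74.55x + 119.00y = 0.7191
Solving, x = 6.698 × 10^-3 mol, y = 1.847 × 10^-3 mol
mass of KCl = 6.698 × 10^-3 × 74.55 = 0.4993 g
% KCl = 0.4993 / 0.7191 × 100 = 69.44 %

69.44 %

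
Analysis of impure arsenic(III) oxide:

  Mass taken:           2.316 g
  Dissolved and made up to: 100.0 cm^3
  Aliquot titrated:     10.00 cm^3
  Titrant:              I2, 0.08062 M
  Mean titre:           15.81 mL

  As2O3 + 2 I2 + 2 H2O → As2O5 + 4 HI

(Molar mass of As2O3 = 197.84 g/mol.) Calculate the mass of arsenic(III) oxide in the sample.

n(I2) per titration = 0.01581 × 0.08062 = 1.275 × 10^-3 mol
From the 1:2 ratio, n(As2O3) in each aliquot = 1/2 × 1.275 × 10^-3 = 6.373 × 10^-4 mol
n(As2O3) in the whole flask = 6.373 × 10^-4 × 100.0/10.00 = 6.373 × 10^-3 mol
mass of As2O3 = 6.373 × 10^-3 × 197.84 = 1.261 g

1.261 g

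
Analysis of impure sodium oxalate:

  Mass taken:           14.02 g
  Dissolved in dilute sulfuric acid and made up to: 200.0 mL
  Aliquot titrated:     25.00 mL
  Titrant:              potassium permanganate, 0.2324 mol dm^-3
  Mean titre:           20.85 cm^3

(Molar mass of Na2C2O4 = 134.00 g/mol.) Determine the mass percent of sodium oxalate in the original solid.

92.63 %

2 MnO4^- + 5 C2O4^2- + 16 H^+ → 2 Mn^2+ + 10 CO2 + 8 H2O
n(KMnO4) per titration = 0.02085 × 0.2324 = 4.846 × 10^-3 mol
From the 5:2 ratio, n(Na2C2O4) in each aliquot = 5/2 × 4.846 × 10^-3 = 0.01211 mol
n(Na2C2O4) in the whole flask = 0.01211 × 200.0/25.00 = 0.09691 mol
mass of Na2C2O4 = 0.09691 × 134.00 = 12.99 g
% Na2C2O4 = 12.99 / 14.02 × 100 = 92.63 %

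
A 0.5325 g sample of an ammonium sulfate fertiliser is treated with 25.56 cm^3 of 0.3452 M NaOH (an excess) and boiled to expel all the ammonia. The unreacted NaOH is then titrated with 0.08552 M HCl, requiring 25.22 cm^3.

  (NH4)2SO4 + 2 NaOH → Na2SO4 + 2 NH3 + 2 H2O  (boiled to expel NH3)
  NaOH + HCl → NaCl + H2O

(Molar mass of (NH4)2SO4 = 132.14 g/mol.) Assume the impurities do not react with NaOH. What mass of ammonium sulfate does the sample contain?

0.4405 g

n(NaOH) added = 0.02556 × 0.3452 = 8.823 × 10^-3 mol
n(HCl) used in back-titration = 0.02522 × 0.08552 = 2.157 × 10^-3 mol
n(NaOH) left over = 2.157 × 10^-3 mol (1:1 ratio)
n(NaOH) consumed by analyte = 8.823 × 10^-3 − 2.157 × 10^-3 = 6.666 × 10^-3 mol
From the 1:2 ratio, n((NH4)2SO4) = 1/2 × 6.666 × 10^-3 = 3.333 × 10^-3 mol
mass of (NH4)2SO4 = 3.333 × 10^-3 × 132.14 = 0.4405 g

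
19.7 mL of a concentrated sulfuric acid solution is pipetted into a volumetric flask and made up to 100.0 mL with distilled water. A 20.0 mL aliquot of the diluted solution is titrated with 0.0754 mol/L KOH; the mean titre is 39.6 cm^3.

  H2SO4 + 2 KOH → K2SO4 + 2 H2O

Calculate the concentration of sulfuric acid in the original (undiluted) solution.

n(KOH) = 0.0396 × 0.0754 = 2.99 × 10^-3 mol
From the 1:2 ratio, n(H2SO4) in the aliquot = 1/2 × 2.99 × 10^-3 = 1.49 × 10^-3 mol
[H2SO4]_dilute = 1.49 × 10^-3 / 0.0200 = 0.0746 mol/L
Dilution factor = 100.0 / 19.7 = 5.076
[H2SO4]_stock = 0.0746 × 5.076 = 0.379 mol/L

0.379 mol/L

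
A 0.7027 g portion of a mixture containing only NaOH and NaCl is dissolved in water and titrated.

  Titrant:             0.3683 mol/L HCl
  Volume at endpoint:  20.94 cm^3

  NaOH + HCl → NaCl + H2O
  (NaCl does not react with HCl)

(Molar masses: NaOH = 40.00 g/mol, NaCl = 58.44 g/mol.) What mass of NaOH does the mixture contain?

n(HCl) = 0.02094 × 0.3683 = 7.712 × 10^-3 mol
Let x = n(NaOH), y = n(NaCl).
Titrant: 1x = 7.712 × 10^-3;  mass: 40.00x + 58.44y = 0.7027
Solving, x = 7.712 × 10^-3 mol, y = 6.746 × 10^-3 mol
mass of NaOH = 7.712 × 10^-3 × 40.00 = 0.3085 g

0.3085 g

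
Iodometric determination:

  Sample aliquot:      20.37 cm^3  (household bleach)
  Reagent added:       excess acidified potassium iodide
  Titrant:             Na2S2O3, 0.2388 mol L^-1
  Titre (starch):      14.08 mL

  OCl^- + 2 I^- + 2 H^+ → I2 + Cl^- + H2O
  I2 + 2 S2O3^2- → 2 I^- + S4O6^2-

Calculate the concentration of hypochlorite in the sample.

0.08253 mol/L

n(S2O3^2-) = 0.01408 × 0.2388 = 3.362 × 10^-3 mol
n(I2) = n(S2O3^2-)/2 = 1.681 × 10^-3 mol
n(OCl^-) in the aliquot = 1.681 × 10^-3 mol (1:1 ratio)
[OCl^-] = 1.681 × 10^-3 / 0.02037 = 0.08253 mol/L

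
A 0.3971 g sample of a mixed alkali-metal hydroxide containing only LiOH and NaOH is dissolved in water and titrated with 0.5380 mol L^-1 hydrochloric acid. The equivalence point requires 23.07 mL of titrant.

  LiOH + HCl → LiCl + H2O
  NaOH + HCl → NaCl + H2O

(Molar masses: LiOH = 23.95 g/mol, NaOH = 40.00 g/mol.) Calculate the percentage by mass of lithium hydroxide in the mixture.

n(HCl) = 0.02307 × 0.5380 = 0.01241 mol
Let x = n(LiOH), y = n(NaOH).
Titrant: 1x + 1y = 0.01241;  mass: 23.95x + 40.00y = 0.3971
Solving, x = 6.191 × 10^-3 mol, y = 6.221 × 10^-3 mol
mass of LiOH = 6.191 × 10^-3 × 23.95 = 0.1483 g
% LiOH = 0.1483 / 0.3971 × 100 = 37.34 %

37.34 %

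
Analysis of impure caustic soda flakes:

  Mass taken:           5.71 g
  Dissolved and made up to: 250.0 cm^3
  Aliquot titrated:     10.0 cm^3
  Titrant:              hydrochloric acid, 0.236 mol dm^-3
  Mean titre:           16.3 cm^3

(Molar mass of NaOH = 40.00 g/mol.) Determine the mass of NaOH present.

3.85 g

NaOH + HCl → NaCl + H2O
n(HCl) per titration = 0.0163 × 0.236 = 3.85 × 10^-3 mol
n(NaOH) in each aliquot = 3.85 × 10^-3 mol (1:1 ratio)
n(NaOH) in the whole flask = 3.85 × 10^-3 × 250.0/10.0 = 0.0962 mol
mass of NaOH = 0.0962 × 40.00 = 3.85 g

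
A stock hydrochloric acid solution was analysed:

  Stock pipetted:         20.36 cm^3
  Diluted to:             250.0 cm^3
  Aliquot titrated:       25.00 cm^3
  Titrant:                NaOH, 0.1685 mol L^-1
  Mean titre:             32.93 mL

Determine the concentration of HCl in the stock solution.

HCl + NaOH → NaCl + H2O
n(NaOH) = 0.03293 × 0.1685 = 5.549 × 10^-3 mol
n(HCl) in the aliquot = 5.549 × 10^-3 mol (1:1 ratio)
[HCl]_dilute = 5.549 × 10^-3 / 0.02500 = 0.2219 mol/L
Dilution factor = 250.0 / 20.36 = 12.28
[HCl]_stock = 0.2219 × 12.28 = 2.725 mol/L

2.725 mol/L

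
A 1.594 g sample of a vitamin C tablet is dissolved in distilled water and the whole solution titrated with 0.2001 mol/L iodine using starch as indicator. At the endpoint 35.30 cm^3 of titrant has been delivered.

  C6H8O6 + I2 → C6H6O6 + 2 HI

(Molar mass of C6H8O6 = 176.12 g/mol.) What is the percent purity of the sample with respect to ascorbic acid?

n(I2) = 0.03530 L × 0.2001 mol/L = 7.064 × 10^-3 mol
n(C6H8O6) = 7.064 × 10^-3 mol (1:1 ratio)
mass of C6H8O6 = 7.064 × 10^-3 × 176.12 g/mol = 1.244 g
% C6H8O6 = 1.244 / 1.594 × 100 = 78.04 %

78.04 %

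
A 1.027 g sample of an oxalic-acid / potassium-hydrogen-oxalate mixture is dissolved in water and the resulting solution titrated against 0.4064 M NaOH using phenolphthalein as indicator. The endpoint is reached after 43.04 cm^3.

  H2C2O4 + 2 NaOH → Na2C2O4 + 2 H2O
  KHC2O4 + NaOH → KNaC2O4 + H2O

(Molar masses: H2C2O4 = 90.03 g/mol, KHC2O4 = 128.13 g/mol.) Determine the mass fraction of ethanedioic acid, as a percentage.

n(NaOH) = 0.04304 × 0.4064 = 0.01749 mol
Let x = n(H2C2O4), y = n(KHC2O4).
Titrant: 2x + 1y = 0.01749;  mass: 90.03x + 128.13y = 1.027
Solving, x = 7.304 × 10^-3 mol, y = 2.883 × 10^-3 mol
mass of H2C2O4 = 7.304 × 10^-3 × 90.03 = 0.6576 g
% H2C2O4 = 0.6576 / 1.027 × 100 = 64.03 %

64.03 %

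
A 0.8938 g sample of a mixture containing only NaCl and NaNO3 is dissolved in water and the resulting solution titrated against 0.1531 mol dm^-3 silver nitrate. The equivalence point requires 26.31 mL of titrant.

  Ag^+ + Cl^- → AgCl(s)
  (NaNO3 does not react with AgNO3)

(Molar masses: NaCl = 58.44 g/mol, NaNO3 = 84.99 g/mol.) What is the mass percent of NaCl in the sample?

n(AgNO3) = 0.02631 × 0.1531 = 4.028 × 10^-3 mol
Let x = n(NaCl), y = n(NaNO3).
Titrant: 1x = 4.028 × 10^-3;  mass: 58.44x + 84.99y = 0.8938
Solving, x = 4.028 × 10^-3 mol, y = 7.747 × 10^-3 mol
mass of NaCl = 4.028 × 10^-3 × 58.44 = 0.2354 g
% NaCl = 0.2354 / 0.8938 × 100 = 26.34 %

26.34 %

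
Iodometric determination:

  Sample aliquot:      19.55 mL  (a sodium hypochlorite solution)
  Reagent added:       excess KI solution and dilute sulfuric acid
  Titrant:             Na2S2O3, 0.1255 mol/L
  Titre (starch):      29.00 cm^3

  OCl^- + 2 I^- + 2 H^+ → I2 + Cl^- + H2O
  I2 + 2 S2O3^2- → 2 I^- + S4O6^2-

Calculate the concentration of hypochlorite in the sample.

n(S2O3^2-) = 0.02900 × 0.1255 = 3.639 × 10^-3 mol
n(I2) = n(S2O3^2-)/2 = 1.820 × 10^-3 mol
n(OCl^-) in the aliquot = 1.820 × 10^-3 mol (1:1 ratio)
[OCl^-] = 1.820 × 10^-3 / 0.01955 = 0.09308 mol/L

0.09308 mol/L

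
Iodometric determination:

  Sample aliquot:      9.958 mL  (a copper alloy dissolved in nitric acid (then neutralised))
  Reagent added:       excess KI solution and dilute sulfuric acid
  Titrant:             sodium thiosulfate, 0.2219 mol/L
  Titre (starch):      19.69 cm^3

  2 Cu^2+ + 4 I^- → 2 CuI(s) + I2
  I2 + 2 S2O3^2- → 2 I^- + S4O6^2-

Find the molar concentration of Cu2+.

n(S2O3^2-) = 0.01969 × 0.2219 = 4.369 × 10^-3 mol
n(I2) = n(S2O3^2-)/2 = 2.185 × 10^-3 mol
From the 2:1 ratio, n(Cu2+) in the aliquot = 2/1 × 2.185 × 10^-3 = 4.369 × 10^-3 mol
[Cu2+] = 4.369 × 10^-3 / 0.009958 = 0.4388 mol/L

0.4388 mol/L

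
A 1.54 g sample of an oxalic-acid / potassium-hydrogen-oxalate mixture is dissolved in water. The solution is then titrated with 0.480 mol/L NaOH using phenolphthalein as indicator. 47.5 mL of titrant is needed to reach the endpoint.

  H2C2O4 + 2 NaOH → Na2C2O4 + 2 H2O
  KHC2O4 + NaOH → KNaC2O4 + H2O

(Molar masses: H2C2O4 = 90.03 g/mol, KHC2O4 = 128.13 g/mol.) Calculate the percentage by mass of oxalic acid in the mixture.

48.6 %

n(NaOH) = 0.0475 × 0.480 = 0.0228 mol
Let x = n(H2C2O4), y = n(KHC2O4).
Titrant: 2x + 1y = 0.0228;  mass: 90.03x + 128.13y = 1.54
Solving, x = 8.31 × 10^-3 mol, y = 6.18 × 10^-3 mol
mass of H2C2O4 = 8.31 × 10^-3 × 90.03 = 0.748 g
% H2C2O4 = 0.748 / 1.54 × 100 = 48.6 %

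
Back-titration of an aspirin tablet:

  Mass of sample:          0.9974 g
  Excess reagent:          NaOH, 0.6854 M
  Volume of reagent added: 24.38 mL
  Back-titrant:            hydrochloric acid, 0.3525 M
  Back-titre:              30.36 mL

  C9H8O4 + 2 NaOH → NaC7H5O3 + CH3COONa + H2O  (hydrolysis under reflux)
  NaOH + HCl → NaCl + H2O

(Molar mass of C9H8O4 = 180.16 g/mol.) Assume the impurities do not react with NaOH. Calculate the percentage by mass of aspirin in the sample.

n(NaOH) added = 0.02438 × 0.6854 = 0.01671 mol
n(HCl) used in back-titration = 0.03036 × 0.3525 = 0.01070 mol
n(NaOH) left over = 0.01070 mol (1:1 ratio)
n(NaOH) consumed by analyte = 0.01671 − 0.01070 = 6.008 × 10^-3 mol
From the 1:2 ratio, n(C9H8O4) = 1/2 × 6.008 × 10^-3 = 3.004 × 10^-3 mol
mass of C9H8O4 = 3.004 × 10^-3 × 180.16 = 0.5412 g
% C9H8O4 = 0.5412 / 0.9974 × 100 = 54.26 %

54.26 %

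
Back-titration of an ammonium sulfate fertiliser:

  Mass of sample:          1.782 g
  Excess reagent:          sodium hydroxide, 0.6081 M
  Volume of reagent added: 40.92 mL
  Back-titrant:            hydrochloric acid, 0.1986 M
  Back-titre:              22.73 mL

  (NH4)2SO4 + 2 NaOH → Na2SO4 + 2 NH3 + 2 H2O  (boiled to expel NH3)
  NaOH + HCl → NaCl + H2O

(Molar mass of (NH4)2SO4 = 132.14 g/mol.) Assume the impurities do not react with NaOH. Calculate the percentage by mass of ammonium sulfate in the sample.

75.52 %

n(NaOH) added = 0.04092 × 0.6081 = 0.02488 mol
n(HCl) used in back-titration = 0.02273 × 0.1986 = 4.514 × 10^-3 mol
n(NaOH) left over = 4.514 × 10^-3 mol (1:1 ratio)
n(NaOH) consumed by analyte = 0.02488 − 4.514 × 10^-3 = 0.02037 mol
From the 1:2 ratio, n((NH4)2SO4) = 1/2 × 0.02037 = 0.01018 mol
mass of (NH4)2SO4 = 0.01018 × 132.14 = 1.346 g
% (NH4)2SO4 = 1.346 / 1.782 × 100 = 75.52 %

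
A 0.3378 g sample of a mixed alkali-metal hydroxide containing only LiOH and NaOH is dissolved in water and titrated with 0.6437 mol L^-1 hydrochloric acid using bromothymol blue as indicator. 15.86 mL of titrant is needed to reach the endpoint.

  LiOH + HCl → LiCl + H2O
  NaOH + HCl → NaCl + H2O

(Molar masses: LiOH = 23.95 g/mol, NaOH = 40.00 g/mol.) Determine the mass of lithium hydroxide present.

n(HCl) = 0.01586 × 0.6437 = 0.01021 mol
Let x = n(LiOH), y = n(NaOH).
Titrant: 1x + 1y = 0.01021;  mass: 23.95x + 40.00y = 0.3378
Solving, x = 4.396 × 10^-3 mol, y = 5.813 × 10^-3 mol
mass of LiOH = 4.396 × 10^-3 × 23.95 = 0.1053 g

0.1053 g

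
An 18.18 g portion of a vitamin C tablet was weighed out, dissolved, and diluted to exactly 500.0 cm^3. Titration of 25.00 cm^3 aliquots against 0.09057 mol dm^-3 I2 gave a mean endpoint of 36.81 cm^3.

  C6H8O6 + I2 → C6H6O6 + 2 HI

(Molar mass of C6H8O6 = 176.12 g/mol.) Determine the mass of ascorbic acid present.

n(I2) per titration = 0.03681 × 0.09057 = 3.334 × 10^-3 mol
n(C6H8O6) in each aliquot = 3.334 × 10^-3 mol (1:1 ratio)
n(C6H8O6) in the whole flask = 3.334 × 10^-3 × 500.0/25.00 = 0.06668 mol
mass of C6H8O6 = 0.06668 × 176.12 = 11.74 g

11.74 g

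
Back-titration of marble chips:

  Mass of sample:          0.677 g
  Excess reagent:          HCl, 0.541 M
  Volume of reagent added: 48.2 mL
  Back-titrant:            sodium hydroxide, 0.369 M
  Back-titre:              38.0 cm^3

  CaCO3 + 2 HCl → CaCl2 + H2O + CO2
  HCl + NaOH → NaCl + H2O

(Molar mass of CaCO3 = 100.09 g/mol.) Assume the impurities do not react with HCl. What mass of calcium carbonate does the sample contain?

n(HCl) added = 0.0482 × 0.541 = 0.0261 mol
n(NaOH) used in back-titration = 0.0380 × 0.369 = 0.0140 mol
n(HCl) left over = 0.0140 mol (1:1 ratio)
n(HCl) consumed by analyte = 0.0261 − 0.0140 = 0.0121 mol
From the 1:2 ratio, n(CaCO3) = 1/2 × 0.0121 = 6.03 × 10^-3 mol
mass of CaCO3 = 6.03 × 10^-3 × 100.09 = 0.603 g

0.603 g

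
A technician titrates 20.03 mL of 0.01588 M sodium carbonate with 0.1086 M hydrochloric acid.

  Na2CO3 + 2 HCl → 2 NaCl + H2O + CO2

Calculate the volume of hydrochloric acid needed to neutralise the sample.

n(Na2CO3) = 0.02003 L × 0.01588 mol/L = 3.181 × 10^-4 mol
From the 2:1 stoichiometry, n(HCl) = 2/1 × 3.181 × 10^-4 = 6.362 × 10^-4 mol
V(HCl) = 6.362 × 10^-4 mol / 0.1086 mol/L = 0.005858 L = 5.858 mL

5.858 mL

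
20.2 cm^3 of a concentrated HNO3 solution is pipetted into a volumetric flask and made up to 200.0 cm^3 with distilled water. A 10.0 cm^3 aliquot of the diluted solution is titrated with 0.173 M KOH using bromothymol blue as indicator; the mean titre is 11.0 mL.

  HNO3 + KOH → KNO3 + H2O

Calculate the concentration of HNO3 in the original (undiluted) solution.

1.88 M

n(KOH) = 0.0110 × 0.173 = 1.90 × 10^-3 mol
n(HNO3) in the aliquot = 1.90 × 10^-3 mol (1:1 ratio)
[HNO3]_dilute = 1.90 × 10^-3 / 0.0100 = 0.190 mol/L
Dilution factor = 200.0 / 20.2 = 9.901
[HNO3]_stock = 0.190 × 9.901 = 1.88 mol/L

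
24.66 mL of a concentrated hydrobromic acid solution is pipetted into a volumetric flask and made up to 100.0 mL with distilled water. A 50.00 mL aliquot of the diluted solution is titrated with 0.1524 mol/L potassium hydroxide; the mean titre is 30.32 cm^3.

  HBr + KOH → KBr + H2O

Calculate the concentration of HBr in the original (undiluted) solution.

0.3748 mol/L

n(KOH) = 0.03032 × 0.1524 = 4.621 × 10^-3 mol
n(HBr) in the aliquot = 4.621 × 10^-3 mol (1:1 ratio)
[HBr]_dilute = 4.621 × 10^-3 / 0.05000 = 0.09242 mol/L
Dilution factor = 100.0 / 24.66 = 4.055
[HBr]_stock = 0.09242 × 4.055 = 0.3748 mol/L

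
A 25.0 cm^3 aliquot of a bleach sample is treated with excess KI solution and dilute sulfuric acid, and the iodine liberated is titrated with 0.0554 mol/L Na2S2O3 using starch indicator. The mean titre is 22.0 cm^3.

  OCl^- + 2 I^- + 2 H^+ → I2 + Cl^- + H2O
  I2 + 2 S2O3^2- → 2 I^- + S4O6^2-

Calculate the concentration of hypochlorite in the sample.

0.0244 mol/L

n(S2O3^2-) = 0.0220 × 0.0554 = 1.22 × 10^-3 mol
n(I2) = n(S2O3^2-)/2 = 6.09 × 10^-4 mol
n(OCl^-) in the aliquot = 6.09 × 10^-4 mol (1:1 ratio)
[OCl^-] = 6.09 × 10^-4 / 0.0250 = 0.0244 mol/L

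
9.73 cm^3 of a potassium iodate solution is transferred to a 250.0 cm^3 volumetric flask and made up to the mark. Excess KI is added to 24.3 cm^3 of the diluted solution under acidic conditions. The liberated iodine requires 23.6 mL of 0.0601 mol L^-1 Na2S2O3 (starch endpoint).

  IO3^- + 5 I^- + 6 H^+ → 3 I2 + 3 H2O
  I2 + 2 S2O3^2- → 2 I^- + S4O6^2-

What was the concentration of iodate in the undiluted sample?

0.250 mol/L

n(S2O3^2-) = 0.0236 × 0.0601 = 1.42 × 10^-3 mol
n(I2) = n(S2O3^2-)/2 = 7.09 × 10^-4 mol
From the 1:3 ratio, n(IO3^-) in the aliquot = 1/3 × 7.09 × 10^-4 = 2.36 × 10^-4 mol
[IO3^-]_dilute = 2.36 × 10^-4 / 0.0243 = 0.00973 mol/L
[IO3^-]_original = 0.00973 × 250.0/9.73 = 0.250 mol/L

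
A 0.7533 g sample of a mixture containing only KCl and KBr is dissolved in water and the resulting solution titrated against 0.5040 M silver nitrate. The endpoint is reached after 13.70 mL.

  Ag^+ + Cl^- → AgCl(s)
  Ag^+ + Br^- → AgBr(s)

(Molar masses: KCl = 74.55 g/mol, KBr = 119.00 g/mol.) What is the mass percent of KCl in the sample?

15.22 %

n(AgNO3) = 0.01370 × 0.5040 = 6.905 × 10^-3 mol
Let x = n(KCl), y = n(KBr).
Titrant: 1x + 1y = 6.905 × 10^-3;  mass: 74.55x + 119.00y = 0.7533
Solving, x = 1.538 × 10^-3 mol, y = 5.367 × 10^-3 mol
mass of KCl = 1.538 × 10^-3 × 74.55 = 0.1147 g
% KCl = 0.1147 / 0.7533 × 100 = 15.22 %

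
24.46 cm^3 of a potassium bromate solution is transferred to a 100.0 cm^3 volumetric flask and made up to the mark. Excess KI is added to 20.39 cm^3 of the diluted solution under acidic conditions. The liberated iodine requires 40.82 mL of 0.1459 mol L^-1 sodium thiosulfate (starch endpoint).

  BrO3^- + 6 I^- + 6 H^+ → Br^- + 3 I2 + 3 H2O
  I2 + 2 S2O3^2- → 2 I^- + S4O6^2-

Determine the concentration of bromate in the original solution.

n(S2O3^2-) = 0.04082 × 0.1459 = 5.956 × 10^-3 mol
n(I2) = n(S2O3^2-)/2 = 2.978 × 10^-3 mol
From the 1:3 ratio, n(BrO3^-) in the aliquot = 1/3 × 2.978 × 10^-3 = 9.926 × 10^-4 mol
[BrO3^-]_dilute = 9.926 × 10^-4 / 0.02039 = 0.04868 mol/L
[BrO3^-]_original = 0.04868 × 100.0/24.46 = 0.1990 mol/L

0.1990 mol/L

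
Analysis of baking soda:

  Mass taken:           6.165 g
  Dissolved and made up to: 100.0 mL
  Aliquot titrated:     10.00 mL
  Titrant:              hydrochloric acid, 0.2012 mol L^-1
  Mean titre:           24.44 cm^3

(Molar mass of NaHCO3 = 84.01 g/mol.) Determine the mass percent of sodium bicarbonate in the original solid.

NaHCO3 + HCl → NaCl + H2O + CO2
n(HCl) per titration = 0.02444 × 0.2012 = 4.917 × 10^-3 mol
n(NaHCO3) in each aliquot = 4.917 × 10^-3 mol (1:1 ratio)
n(NaHCO3) in the whole flask = 4.917 × 10^-3 × 100.0/10.00 = 0.04917 mol
mass of NaHCO3 = 0.04917 × 84.01 = 4.131 g
% NaHCO3 = 4.131 / 6.165 × 100 = 67.01 %

67.01 %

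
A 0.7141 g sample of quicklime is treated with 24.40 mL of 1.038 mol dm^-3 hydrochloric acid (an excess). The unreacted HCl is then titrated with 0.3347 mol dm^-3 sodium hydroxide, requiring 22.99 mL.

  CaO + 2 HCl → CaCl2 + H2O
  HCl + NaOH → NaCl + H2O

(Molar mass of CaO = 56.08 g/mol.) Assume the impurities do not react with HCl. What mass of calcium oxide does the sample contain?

0.4944 g

n(HCl) added = 0.02440 × 1.038 = 0.02533 mol
n(NaOH) used in back-titration = 0.02299 × 0.3347 = 7.695 × 10^-3 mol
n(HCl) left over = 7.695 × 10^-3 mol (1:1 ratio)
n(HCl) consumed by analyte = 0.02533 − 7.695 × 10^-3 = 0.01763 mol
From the 1:2 ratio, n(CaO) = 1/2 × 0.01763 = 8.816 × 10^-3 mol
mass of CaO = 8.816 × 10^-3 × 56.08 = 0.4944 g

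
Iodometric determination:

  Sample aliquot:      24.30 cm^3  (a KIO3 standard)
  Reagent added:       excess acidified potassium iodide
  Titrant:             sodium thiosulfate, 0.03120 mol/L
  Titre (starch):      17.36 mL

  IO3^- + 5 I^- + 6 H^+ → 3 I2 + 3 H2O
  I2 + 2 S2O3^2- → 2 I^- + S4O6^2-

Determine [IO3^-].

n(S2O3^2-) = 0.01736 × 0.03120 = 5.416 × 10^-4 mol
n(I2) = n(S2O3^2-)/2 = 2.708 × 10^-4 mol
From the 1:3 ratio, n(IO3^-) in the aliquot = 1/3 × 2.708 × 10^-4 = 9.027 × 10^-5 mol
[IO3^-] = 9.027 × 10^-5 / 0.02430 = 0.003715 mol/L

0.003715 mol/L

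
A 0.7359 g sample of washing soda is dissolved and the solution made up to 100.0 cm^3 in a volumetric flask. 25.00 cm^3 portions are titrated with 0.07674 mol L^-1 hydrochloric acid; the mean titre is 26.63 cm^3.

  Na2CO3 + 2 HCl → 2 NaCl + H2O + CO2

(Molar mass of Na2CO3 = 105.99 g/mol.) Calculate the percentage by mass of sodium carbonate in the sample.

n(HCl) per titration = 0.02663 × 0.07674 = 2.044 × 10^-3 mol
From the 1:2 ratio, n(Na2CO3) in each aliquot = 1/2 × 2.044 × 10^-3 = 1.022 × 10^-3 mol
n(Na2CO3) in the whole flask = 1.022 × 10^-3 × 100.0/25.00 = 4.087 × 10^-3 mol
mass of Na2CO3 = 4.087 × 10^-3 × 105.99 = 0.4332 g
% Na2CO3 = 0.4332 / 0.7359 × 100 = 58.87 %

58.87 %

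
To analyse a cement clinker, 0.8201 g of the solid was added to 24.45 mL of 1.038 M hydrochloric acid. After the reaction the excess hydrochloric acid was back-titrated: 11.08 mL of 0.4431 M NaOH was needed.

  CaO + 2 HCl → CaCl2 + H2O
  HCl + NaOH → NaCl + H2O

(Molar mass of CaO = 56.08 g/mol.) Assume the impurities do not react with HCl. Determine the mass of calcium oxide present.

n(HCl) added = 0.02445 × 1.038 = 0.02538 mol
n(NaOH) used in back-titration = 0.01108 × 0.4431 = 4.910 × 10^-3 mol
n(HCl) left over = 4.910 × 10^-3 mol (1:1 ratio)
n(HCl) consumed by analyte = 0.02538 − 4.910 × 10^-3 = 0.02047 mol
From the 1:2 ratio, n(CaO) = 1/2 × 0.02047 = 0.01023 mol
mass of CaO = 0.01023 × 56.08 = 0.5740 g

0.5740 g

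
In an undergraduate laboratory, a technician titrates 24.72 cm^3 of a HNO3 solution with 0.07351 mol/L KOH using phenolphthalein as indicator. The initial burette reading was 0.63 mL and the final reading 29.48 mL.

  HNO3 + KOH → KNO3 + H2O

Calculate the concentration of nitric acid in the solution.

0.08579 mol/L

n(KOH) = 0.02885 L × 0.07351 mol/L = 2.121 × 10^-3 mol
n(HNO3) = 2.121 × 10^-3 mol (1:1 mole ratio)
[HNO3] = 2.121 × 10^-3 mol / 0.02472 L = 0.08579 mol/L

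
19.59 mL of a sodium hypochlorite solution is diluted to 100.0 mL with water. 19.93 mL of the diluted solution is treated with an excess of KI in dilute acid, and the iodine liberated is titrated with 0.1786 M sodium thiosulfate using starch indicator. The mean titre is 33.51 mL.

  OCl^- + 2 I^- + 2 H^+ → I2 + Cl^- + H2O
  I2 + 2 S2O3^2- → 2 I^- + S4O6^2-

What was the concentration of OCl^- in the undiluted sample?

n(S2O3^2-) = 0.03351 × 0.1786 = 5.985 × 10^-3 mol
n(I2) = n(S2O3^2-)/2 = 2.992 × 10^-3 mol
n(OCl^-) in the aliquot = 2.992 × 10^-3 mol (1:1 ratio)
[OCl^-]_dilute = 2.992 × 10^-3 / 0.01993 = 0.1501 mol/L
[OCl^-]_original = 0.1501 × 100.0/19.59 = 0.7665 mol/L

0.7665 M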